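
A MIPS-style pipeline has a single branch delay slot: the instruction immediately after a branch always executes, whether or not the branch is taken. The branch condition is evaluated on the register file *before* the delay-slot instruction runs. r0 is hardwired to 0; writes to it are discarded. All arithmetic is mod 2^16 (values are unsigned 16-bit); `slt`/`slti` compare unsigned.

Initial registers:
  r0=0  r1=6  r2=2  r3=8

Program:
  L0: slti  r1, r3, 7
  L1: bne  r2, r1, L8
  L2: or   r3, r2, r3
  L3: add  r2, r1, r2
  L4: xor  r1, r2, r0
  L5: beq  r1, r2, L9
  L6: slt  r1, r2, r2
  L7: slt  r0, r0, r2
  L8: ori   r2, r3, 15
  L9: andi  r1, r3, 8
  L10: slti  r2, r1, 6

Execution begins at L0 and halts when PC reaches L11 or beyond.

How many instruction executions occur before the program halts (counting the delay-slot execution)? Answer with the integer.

6

PC=0  slti  r1, r3, 7        | r0=0 r1=0 r2=2 r3=8
PC=1  bne  r2, r1, L8        | r0=0 r1=0 r2=2 r3=8  [TAKEN]
PC=2  or   r3, r2, r3        | r0=0 r1=0 r2=2 r3=10
PC=8  ori   r2, r3, 15       | r0=0 r1=0 r2=15 r3=10
PC=9  andi  r1, r3, 8        | r0=0 r1=8 r2=15 r3=10
PC=10 slti  r2, r1, 6        | r0=0 r1=8 r2=0 r3=10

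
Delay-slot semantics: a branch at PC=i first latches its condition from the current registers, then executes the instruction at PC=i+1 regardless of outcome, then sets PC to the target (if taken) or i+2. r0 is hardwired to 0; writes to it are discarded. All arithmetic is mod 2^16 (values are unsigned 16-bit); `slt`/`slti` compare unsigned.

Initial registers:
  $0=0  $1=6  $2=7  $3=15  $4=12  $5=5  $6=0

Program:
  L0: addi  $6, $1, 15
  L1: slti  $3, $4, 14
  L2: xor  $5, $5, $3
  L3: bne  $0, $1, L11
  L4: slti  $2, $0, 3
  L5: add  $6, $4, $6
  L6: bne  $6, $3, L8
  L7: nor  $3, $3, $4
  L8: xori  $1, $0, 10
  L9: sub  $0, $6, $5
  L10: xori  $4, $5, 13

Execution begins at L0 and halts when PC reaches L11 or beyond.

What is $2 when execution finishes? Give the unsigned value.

1

[0] addi  $6, $1, 15  →  {$0:0, $1:6, $2:7, $3:15, $4:12, $5:5, $6:21}
[1] slti  $3, $4, 14  →  {$0:0, $1:6, $2:7, $3:1, $4:12, $5:5, $6:21}
[2] xor  $5, $5, $3  →  {$0:0, $1:6, $2:7, $3:1, $4:12, $5:4, $6:21}
[3] bne  $0, $1, L11  →  {$0:0, $1:6, $2:7, $3:1, $4:12, $5:4, $6:21}  ⟨branch taken⟩
[4] slti  $2, $0, 3  →  {$0:0, $1:6, $2:1, $3:1, $4:12, $5:4, $6:21}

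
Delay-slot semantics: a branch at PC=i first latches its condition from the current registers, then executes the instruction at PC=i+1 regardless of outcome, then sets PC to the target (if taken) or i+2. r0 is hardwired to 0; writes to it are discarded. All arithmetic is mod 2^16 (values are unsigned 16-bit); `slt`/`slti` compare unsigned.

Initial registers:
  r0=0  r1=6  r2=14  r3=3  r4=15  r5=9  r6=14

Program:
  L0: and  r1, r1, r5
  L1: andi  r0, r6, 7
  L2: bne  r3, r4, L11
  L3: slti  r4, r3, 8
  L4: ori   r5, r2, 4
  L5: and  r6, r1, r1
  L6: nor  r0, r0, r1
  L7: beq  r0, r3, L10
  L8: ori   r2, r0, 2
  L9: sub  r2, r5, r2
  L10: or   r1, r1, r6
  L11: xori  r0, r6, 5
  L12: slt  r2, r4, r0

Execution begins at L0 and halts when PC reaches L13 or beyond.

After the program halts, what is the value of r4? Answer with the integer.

1

  step pc=0: and  r1, r1, r5  regs=(0,0,14,3,15,9,14)
  step pc=1: andi  r0, r6, 7  regs=(0,0,14,3,15,9,14)
  step pc=2: bne  r3, r4, L11  cond=T  regs=(0,0,14,3,15,9,14)
  step pc=3: slti  r4, r3, 8  regs=(0,0,14,3,1,9,14)
  step pc=11: xori  r0, r6, 5  regs=(0,0,14,3,1,9,14)
  step pc=12: slt  r2, r4, r0  regs=(0,0,0,3,1,9,14)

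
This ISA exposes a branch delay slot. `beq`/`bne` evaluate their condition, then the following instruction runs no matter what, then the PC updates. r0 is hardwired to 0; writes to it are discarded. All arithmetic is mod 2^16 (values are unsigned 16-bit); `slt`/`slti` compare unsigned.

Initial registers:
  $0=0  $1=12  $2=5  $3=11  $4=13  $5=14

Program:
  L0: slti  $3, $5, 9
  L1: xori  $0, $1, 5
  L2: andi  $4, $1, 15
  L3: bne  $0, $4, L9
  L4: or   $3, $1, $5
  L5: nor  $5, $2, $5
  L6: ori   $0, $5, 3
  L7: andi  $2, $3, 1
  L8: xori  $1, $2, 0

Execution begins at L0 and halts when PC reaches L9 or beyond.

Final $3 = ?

#0 slti  $3, $5, 9 ; 0/12/5/0/13/14
#1 xori  $0, $1, 5 ; 0/12/5/0/13/14
#2 andi  $4, $1, 15 ; 0/12/5/0/12/14
#3 bne  $0, $4, L9 ; 0/12/5/0/12/14 ; →target
#4 or   $3, $1, $5 ; 0/12/5/14/12/14

14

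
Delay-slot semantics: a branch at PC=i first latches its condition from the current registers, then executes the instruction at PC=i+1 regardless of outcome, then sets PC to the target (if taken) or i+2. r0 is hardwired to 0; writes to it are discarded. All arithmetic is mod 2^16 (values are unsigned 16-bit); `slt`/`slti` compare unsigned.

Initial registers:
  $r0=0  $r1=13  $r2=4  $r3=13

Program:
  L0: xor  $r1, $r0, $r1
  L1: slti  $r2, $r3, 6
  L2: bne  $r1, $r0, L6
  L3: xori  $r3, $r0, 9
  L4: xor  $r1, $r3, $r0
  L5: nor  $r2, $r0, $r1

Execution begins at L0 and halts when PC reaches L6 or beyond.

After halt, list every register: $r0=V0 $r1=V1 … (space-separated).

$r0=0 $r1=13 $r2=0 $r3=9

  step pc=0: xor  $r1, $r0, $r1  regs=(0,13,4,13)
  step pc=1: slti  $r2, $r3, 6  regs=(0,13,0,13)
  step pc=2: bne  $r1, $r0, L6  cond=T  regs=(0,13,0,13)
  step pc=3: xori  $r3, $r0, 9  regs=(0,13,0,9)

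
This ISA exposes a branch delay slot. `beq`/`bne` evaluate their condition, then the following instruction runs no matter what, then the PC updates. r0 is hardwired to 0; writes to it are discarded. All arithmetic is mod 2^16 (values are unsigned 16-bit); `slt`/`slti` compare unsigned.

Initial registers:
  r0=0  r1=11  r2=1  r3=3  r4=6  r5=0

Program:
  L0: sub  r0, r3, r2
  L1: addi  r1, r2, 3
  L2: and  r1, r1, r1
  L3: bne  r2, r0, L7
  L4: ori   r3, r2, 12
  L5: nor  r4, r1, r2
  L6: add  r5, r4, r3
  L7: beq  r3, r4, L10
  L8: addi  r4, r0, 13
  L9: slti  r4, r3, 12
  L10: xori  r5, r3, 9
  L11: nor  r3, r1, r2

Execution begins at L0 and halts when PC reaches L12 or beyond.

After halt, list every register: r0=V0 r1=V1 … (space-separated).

[0] sub  r0, r3, r2  →  {r0:0, r1:11, r2:1, r3:3, r4:6, r5:0}
[1] addi  r1, r2, 3  →  {r0:0, r1:4, r2:1, r3:3, r4:6, r5:0}
[2] and  r1, r1, r1  →  {r0:0, r1:4, r2:1, r3:3, r4:6, r5:0}
[3] bne  r2, r0, L7  →  {r0:0, r1:4, r2:1, r3:3, r4:6, r5:0}  ⟨branch taken⟩
[4] ori   r3, r2, 12  →  {r0:0, r1:4, r2:1, r3:13, r4:6, r5:0}
[7] beq  r3, r4, L10  →  {r0:0, r1:4, r2:1, r3:13, r4:6, r5:0}  ⟨branch fallthrough⟩
[8] addi  r4, r0, 13  →  {r0:0, r1:4, r2:1, r3:13, r4:13, r5:0}
[9] slti  r4, r3, 12  →  {r0:0, r1:4, r2:1, r3:13, r4:0, r5:0}
[10] xori  r5, r3, 9  →  {r0:0, r1:4, r2:1, r3:13, r4:0, r5:4}
[11] nor  r3, r1, r2  →  {r0:0, r1:4, r2:1, r3:65530, r4:0, r5:4}

r0=0 r1=4 r2=1 r3=65530 r4=0 r5=4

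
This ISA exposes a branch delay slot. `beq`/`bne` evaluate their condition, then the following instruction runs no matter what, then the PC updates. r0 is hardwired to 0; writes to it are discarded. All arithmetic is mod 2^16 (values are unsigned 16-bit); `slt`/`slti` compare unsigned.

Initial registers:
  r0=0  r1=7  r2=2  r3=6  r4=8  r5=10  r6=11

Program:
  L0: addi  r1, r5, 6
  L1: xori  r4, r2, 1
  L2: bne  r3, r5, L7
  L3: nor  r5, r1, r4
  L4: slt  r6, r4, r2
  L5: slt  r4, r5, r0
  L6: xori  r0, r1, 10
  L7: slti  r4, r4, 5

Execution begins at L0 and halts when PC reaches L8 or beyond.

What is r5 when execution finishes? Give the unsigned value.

[0] addi  r1, r5, 6  →  {r0:0, r1:16, r2:2, r3:6, r4:8, r5:10, r6:11}
[1] xori  r4, r2, 1  →  {r0:0, r1:16, r2:2, r3:6, r4:3, r5:10, r6:11}
[2] bne  r3, r5, L7  →  {r0:0, r1:16, r2:2, r3:6, r4:3, r5:10, r6:11}  ⟨branch taken⟩
[3] nor  r5, r1, r4  →  {r0:0, r1:16, r2:2, r3:6, r4:3, r5:65516, r6:11}
[7] slti  r4, r4, 5  →  {r0:0, r1:16, r2:2, r3:6, r4:1, r5:65516, r6:11}

65516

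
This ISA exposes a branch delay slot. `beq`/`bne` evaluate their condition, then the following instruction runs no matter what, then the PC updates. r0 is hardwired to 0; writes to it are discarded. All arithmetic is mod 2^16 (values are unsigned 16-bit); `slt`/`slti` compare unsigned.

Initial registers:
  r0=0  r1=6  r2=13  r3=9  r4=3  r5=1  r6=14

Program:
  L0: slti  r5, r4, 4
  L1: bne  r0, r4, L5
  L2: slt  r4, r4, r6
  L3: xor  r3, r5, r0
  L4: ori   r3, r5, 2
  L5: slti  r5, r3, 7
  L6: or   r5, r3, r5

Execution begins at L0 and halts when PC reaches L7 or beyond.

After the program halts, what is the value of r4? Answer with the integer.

  step pc=0: slti  r5, r4, 4  regs=(0,6,13,9,3,1,14)
  step pc=1: bne  r0, r4, L5  cond=T  regs=(0,6,13,9,3,1,14)
  step pc=2: slt  r4, r4, r6  regs=(0,6,13,9,1,1,14)
  step pc=5: slti  r5, r3, 7  regs=(0,6,13,9,1,0,14)
  step pc=6: or   r5, r3, r5  regs=(0,6,13,9,1,9,14)

1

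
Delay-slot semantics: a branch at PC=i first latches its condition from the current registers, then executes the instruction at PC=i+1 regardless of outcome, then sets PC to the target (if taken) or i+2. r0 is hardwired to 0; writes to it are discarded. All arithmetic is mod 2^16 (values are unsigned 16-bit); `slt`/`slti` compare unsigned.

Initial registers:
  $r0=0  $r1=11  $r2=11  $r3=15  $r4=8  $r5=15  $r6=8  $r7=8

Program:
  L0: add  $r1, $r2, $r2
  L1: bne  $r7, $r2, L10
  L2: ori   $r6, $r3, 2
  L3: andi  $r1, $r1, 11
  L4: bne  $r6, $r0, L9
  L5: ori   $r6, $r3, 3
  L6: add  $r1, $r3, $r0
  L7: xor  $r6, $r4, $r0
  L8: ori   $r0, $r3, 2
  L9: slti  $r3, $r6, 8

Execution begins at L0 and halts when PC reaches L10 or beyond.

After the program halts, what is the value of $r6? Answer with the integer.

[0] add  $r1, $r2, $r2  →  {$r0:0, $r1:22, $r2:11, $r3:15, $r4:8, $r5:15, $r6:8, $r7:8}
[1] bne  $r7, $r2, L10  →  {$r0:0, $r1:22, $r2:11, $r3:15, $r4:8, $r5:15, $r6:8, $r7:8}  ⟨branch taken⟩
[2] ori   $r6, $r3, 2  →  {$r0:0, $r1:22, $r2:11, $r3:15, $r4:8, $r5:15, $r6:15, $r7:8}

15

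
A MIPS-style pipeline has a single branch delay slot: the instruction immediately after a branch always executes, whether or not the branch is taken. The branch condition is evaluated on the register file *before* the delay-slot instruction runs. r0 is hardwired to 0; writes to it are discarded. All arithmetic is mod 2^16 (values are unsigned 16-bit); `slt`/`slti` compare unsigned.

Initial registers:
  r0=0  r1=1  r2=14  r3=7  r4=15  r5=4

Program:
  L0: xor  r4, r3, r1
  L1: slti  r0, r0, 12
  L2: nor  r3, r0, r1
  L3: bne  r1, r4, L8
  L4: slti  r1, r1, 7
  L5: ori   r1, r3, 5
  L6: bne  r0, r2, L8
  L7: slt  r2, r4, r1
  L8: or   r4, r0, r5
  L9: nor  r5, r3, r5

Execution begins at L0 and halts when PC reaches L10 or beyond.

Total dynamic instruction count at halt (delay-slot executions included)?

PC=0  xor  r4, r3, r1        | r0=0 r1=1 r2=14 r3=7 r4=6 r5=4
PC=1  slti  r0, r0, 12       | r0=0 r1=1 r2=14 r3=7 r4=6 r5=4
PC=2  nor  r3, r0, r1        | r0=0 r1=1 r2=14 r3=65534 r4=6 r5=4
PC=3  bne  r1, r4, L8        | r0=0 r1=1 r2=14 r3=65534 r4=6 r5=4  [TAKEN]
PC=4  slti  r1, r1, 7        | r0=0 r1=1 r2=14 r3=65534 r4=6 r5=4
PC=8  or   r4, r0, r5        | r0=0 r1=1 r2=14 r3=65534 r4=4 r5=4
PC=9  nor  r5, r3, r5        | r0=0 r1=1 r2=14 r3=65534 r4=4 r5=1

7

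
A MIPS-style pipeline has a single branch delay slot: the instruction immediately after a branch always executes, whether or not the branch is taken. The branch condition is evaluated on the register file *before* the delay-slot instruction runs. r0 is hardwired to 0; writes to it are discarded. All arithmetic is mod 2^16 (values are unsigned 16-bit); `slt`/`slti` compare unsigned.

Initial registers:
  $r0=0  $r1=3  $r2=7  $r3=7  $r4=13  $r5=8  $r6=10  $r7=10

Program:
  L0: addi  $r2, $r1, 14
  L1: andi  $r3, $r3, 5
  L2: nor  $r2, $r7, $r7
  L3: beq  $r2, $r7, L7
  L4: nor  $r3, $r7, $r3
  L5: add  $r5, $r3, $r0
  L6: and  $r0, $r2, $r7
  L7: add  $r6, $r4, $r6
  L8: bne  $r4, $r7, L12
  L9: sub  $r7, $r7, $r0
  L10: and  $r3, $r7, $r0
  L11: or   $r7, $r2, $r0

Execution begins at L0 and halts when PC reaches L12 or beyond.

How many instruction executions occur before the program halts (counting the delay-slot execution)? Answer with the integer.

10

  step pc=0: addi  $r2, $r1, 14  regs=(0,3,17,7,13,8,10,10)
  step pc=1: andi  $r3, $r3, 5  regs=(0,3,17,5,13,8,10,10)
  step pc=2: nor  $r2, $r7, $r7  regs=(0,3,65525,5,13,8,10,10)
  step pc=3: beq  $r2, $r7, L7  cond=F  regs=(0,3,65525,5,13,8,10,10)
  step pc=4: nor  $r3, $r7, $r3  regs=(0,3,65525,65520,13,8,10,10)
  step pc=5: add  $r5, $r3, $r0  regs=(0,3,65525,65520,13,65520,10,10)
  step pc=6: and  $r0, $r2, $r7  regs=(0,3,65525,65520,13,65520,10,10)
  step pc=7: add  $r6, $r4, $r6  regs=(0,3,65525,65520,13,65520,23,10)
  step pc=8: bne  $r4, $r7, L12  cond=T  regs=(0,3,65525,65520,13,65520,23,10)
  step pc=9: sub  $r7, $r7, $r0  regs=(0,3,65525,65520,13,65520,23,10)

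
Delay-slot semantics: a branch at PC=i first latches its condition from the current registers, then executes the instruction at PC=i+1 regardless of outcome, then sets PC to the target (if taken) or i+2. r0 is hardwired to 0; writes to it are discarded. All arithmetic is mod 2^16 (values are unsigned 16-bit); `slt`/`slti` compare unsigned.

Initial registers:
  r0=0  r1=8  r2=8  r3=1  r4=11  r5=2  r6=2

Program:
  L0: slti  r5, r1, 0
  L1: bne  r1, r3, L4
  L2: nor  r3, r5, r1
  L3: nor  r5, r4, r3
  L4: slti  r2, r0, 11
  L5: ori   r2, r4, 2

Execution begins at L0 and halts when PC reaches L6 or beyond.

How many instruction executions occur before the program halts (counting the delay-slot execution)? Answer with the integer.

  step pc=0: slti  r5, r1, 0  regs=(0,8,8,1,11,0,2)
  step pc=1: bne  r1, r3, L4  cond=T  regs=(0,8,8,1,11,0,2)
  step pc=2: nor  r3, r5, r1  regs=(0,8,8,65527,11,0,2)
  step pc=4: slti  r2, r0, 11  regs=(0,8,1,65527,11,0,2)
  step pc=5: ori   r2, r4, 2  regs=(0,8,11,65527,11,0,2)

5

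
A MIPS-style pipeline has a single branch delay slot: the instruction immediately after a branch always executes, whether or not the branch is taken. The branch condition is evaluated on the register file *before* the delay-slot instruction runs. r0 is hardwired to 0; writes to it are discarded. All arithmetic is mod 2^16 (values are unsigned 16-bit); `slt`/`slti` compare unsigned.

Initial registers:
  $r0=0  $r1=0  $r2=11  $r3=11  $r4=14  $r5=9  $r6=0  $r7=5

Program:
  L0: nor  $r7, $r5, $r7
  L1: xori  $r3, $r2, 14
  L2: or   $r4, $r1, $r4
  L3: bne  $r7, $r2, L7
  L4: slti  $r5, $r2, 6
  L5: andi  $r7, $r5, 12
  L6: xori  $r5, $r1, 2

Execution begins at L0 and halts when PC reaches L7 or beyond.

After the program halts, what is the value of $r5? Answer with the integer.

PC=0  nor  $r7, $r5, $r7     | $r0=0 $r1=0 $r2=11 $r3=11 $r4=14 $r5=9 $r6=0 $r7=65522
PC=1  xori  $r3, $r2, 14     | $r0=0 $r1=0 $r2=11 $r3=5 $r4=14 $r5=9 $r6=0 $r7=65522
PC=2  or   $r4, $r1, $r4     | $r0=0 $r1=0 $r2=11 $r3=5 $r4=14 $r5=9 $r6=0 $r7=65522
PC=3  bne  $r7, $r2, L7      | $r0=0 $r1=0 $r2=11 $r3=5 $r4=14 $r5=9 $r6=0 $r7=65522  [TAKEN]
PC=4  slti  $r5, $r2, 6      | $r0=0 $r1=0 $r2=11 $r3=5 $r4=14 $r5=0 $r6=0 $r7=65522

0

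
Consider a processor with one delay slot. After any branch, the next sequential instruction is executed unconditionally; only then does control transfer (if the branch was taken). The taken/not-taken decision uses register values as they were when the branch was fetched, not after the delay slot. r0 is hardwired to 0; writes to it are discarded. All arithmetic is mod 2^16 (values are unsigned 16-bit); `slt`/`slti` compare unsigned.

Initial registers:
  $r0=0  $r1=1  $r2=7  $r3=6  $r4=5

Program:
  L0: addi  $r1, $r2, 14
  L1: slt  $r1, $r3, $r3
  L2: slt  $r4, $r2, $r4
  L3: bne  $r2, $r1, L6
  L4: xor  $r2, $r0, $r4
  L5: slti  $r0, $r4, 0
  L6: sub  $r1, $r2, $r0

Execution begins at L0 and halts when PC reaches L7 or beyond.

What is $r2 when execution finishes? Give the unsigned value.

  step pc=0: addi  $r1, $r2, 14  regs=(0,21,7,6,5)
  step pc=1: slt  $r1, $r3, $r3  regs=(0,0,7,6,5)
  step pc=2: slt  $r4, $r2, $r4  regs=(0,0,7,6,0)
  step pc=3: bne  $r2, $r1, L6  cond=T  regs=(0,0,7,6,0)
  step pc=4: xor  $r2, $r0, $r4  regs=(0,0,0,6,0)
  step pc=6: sub  $r1, $r2, $r0  regs=(0,0,0,6,0)

0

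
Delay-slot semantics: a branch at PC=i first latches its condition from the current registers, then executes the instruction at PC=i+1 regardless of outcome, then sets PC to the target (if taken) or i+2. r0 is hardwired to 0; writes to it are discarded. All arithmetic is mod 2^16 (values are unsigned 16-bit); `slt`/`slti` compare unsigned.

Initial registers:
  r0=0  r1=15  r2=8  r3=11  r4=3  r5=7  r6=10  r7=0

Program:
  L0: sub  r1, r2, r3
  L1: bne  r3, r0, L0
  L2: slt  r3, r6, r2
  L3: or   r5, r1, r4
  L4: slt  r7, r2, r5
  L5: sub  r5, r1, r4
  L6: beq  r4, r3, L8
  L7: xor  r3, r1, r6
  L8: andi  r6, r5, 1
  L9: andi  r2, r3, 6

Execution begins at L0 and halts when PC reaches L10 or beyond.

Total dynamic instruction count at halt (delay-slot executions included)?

[0] sub  r1, r2, r3  →  {r0:0, r1:65533, r2:8, r3:11, r4:3, r5:7, r6:10, r7:0}
[1] bne  r3, r0, L0  →  {r0:0, r1:65533, r2:8, r3:11, r4:3, r5:7, r6:10, r7:0}  ⟨branch taken⟩
[2] slt  r3, r6, r2  →  {r0:0, r1:65533, r2:8, r3:0, r4:3, r5:7, r6:10, r7:0}
[0] sub  r1, r2, r3  →  {r0:0, r1:8, r2:8, r3:0, r4:3, r5:7, r6:10, r7:0}
[1] bne  r3, r0, L0  →  {r0:0, r1:8, r2:8, r3:0, r4:3, r5:7, r6:10, r7:0}  ⟨branch fallthrough⟩
[2] slt  r3, r6, r2  →  {r0:0, r1:8, r2:8, r3:0, r4:3, r5:7, r6:10, r7:0}
[3] or   r5, r1, r4  →  {r0:0, r1:8, r2:8, r3:0, r4:3, r5:11, r6:10, r7:0}
[4] slt  r7, r2, r5  →  {r0:0, r1:8, r2:8, r3:0, r4:3, r5:11, r6:10, r7:1}
[5] sub  r5, r1, r4  →  {r0:0, r1:8, r2:8, r3:0, r4:3, r5:5, r6:10, r7:1}
[6] beq  r4, r3, L8  →  {r0:0, r1:8, r2:8, r3:0, r4:3, r5:5, r6:10, r7:1}  ⟨branch fallthrough⟩
[7] xor  r3, r1, r6  →  {r0:0, r1:8, r2:8, r3:2, r4:3, r5:5, r6:10, r7:1}
[8] andi  r6, r5, 1  →  {r0:0, r1:8, r2:8, r3:2, r4:3, r5:5, r6:1, r7:1}
[9] andi  r2, r3, 6  →  {r0:0, r1:8, r2:2, r3:2, r4:3, r5:5, r6:1, r7:1}

13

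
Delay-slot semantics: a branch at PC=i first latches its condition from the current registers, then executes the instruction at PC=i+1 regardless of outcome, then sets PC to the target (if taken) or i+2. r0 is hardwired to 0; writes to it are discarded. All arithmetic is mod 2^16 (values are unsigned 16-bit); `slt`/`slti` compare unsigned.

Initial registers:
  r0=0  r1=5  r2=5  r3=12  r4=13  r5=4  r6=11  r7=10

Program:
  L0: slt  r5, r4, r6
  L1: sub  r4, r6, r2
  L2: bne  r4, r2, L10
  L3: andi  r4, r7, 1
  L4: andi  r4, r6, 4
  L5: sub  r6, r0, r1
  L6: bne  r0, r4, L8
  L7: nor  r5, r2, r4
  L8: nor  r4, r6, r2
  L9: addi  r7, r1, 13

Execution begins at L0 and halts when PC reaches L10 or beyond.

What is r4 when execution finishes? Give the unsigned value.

0

  step pc=0: slt  r5, r4, r6  regs=(0,5,5,12,13,0,11,10)
  step pc=1: sub  r4, r6, r2  regs=(0,5,5,12,6,0,11,10)
  step pc=2: bne  r4, r2, L10  cond=T  regs=(0,5,5,12,6,0,11,10)
  step pc=3: andi  r4, r7, 1  regs=(0,5,5,12,0,0,11,10)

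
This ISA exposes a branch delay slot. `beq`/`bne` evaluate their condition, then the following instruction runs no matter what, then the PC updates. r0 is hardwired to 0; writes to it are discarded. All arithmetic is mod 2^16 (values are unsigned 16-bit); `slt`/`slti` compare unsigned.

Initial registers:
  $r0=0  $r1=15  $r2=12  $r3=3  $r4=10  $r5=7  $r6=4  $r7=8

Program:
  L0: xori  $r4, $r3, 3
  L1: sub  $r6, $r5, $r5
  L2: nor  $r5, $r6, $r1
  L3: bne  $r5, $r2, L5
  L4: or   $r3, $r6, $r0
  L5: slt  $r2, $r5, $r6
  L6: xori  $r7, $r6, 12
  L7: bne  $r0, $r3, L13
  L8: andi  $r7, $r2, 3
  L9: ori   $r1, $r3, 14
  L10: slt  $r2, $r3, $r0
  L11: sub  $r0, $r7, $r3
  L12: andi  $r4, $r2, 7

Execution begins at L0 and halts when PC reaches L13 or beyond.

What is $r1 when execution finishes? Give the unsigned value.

PC=0  xori  $r4, $r3, 3      | $r0=0 $r1=15 $r2=12 $r3=3 $r4=0 $r5=7 $r6=4 $r7=8
PC=1  sub  $r6, $r5, $r5     | $r0=0 $r1=15 $r2=12 $r3=3 $r4=0 $r5=7 $r6=0 $r7=8
PC=2  nor  $r5, $r6, $r1     | $r0=0 $r1=15 $r2=12 $r3=3 $r4=0 $r5=65520 $r6=0 $r7=8
PC=3  bne  $r5, $r2, L5      | $r0=0 $r1=15 $r2=12 $r3=3 $r4=0 $r5=65520 $r6=0 $r7=8  [TAKEN]
PC=4  or   $r3, $r6, $r0     | $r0=0 $r1=15 $r2=12 $r3=0 $r4=0 $r5=65520 $r6=0 $r7=8
PC=5  slt  $r2, $r5, $r6     | $r0=0 $r1=15 $r2=0 $r3=0 $r4=0 $r5=65520 $r6=0 $r7=8
PC=6  xori  $r7, $r6, 12     | $r0=0 $r1=15 $r2=0 $r3=0 $r4=0 $r5=65520 $r6=0 $r7=12
PC=7  bne  $r0, $r3, L13     | $r0=0 $r1=15 $r2=0 $r3=0 $r4=0 $r5=65520 $r6=0 $r7=12  [not taken]
PC=8  andi  $r7, $r2, 3      | $r0=0 $r1=15 $r2=0 $r3=0 $r4=0 $r5=65520 $r6=0 $r7=0
PC=9  ori   $r1, $r3, 14     | $r0=0 $r1=14 $r2=0 $r3=0 $r4=0 $r5=65520 $r6=0 $r7=0
PC=10 slt  $r2, $r3, $r0     | $r0=0 $r1=14 $r2=0 $r3=0 $r4=0 $r5=65520 $r6=0 $r7=0
PC=11 sub  $r0, $r7, $r3     | $r0=0 $r1=14 $r2=0 $r3=0 $r4=0 $r5=65520 $r6=0 $r7=0
PC=12 andi  $r4, $r2, 7      | $r0=0 $r1=14 $r2=0 $r3=0 $r4=0 $r5=65520 $r6=0 $r7=0

14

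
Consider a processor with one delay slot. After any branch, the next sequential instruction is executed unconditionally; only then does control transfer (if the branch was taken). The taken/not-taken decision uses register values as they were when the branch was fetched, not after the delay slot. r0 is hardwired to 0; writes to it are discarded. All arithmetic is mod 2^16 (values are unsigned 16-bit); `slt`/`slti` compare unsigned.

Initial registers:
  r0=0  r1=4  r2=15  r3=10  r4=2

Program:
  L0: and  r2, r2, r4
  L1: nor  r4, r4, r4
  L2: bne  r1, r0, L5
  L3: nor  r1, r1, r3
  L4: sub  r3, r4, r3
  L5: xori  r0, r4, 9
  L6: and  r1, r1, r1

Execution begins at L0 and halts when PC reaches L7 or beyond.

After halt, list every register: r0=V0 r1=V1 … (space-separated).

r0=0 r1=65521 r2=2 r3=10 r4=65533

#0 and  r2, r2, r4 ; 0/4/2/10/2
#1 nor  r4, r4, r4 ; 0/4/2/10/65533
#2 bne  r1, r0, L5 ; 0/4/2/10/65533 ; →target
#3 nor  r1, r1, r3 ; 0/65521/2/10/65533
#5 xori  r0, r4, 9 ; 0/65521/2/10/65533
#6 and  r1, r1, r1 ; 0/65521/2/10/65533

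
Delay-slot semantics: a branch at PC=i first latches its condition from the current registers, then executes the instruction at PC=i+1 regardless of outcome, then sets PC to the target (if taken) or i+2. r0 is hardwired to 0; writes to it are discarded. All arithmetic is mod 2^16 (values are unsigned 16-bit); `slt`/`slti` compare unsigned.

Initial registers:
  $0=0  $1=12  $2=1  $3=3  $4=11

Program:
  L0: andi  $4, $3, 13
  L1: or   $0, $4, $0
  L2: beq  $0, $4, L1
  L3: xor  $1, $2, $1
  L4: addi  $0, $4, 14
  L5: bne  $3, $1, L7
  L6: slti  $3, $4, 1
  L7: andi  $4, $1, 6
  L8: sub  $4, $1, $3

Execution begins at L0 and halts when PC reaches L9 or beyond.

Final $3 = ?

0

[0] andi  $4, $3, 13  →  {$0:0, $1:12, $2:1, $3:3, $4:1}
[1] or   $0, $4, $0  →  {$0:0, $1:12, $2:1, $3:3, $4:1}
[2] beq  $0, $4, L1  →  {$0:0, $1:12, $2:1, $3:3, $4:1}  ⟨branch fallthrough⟩
[3] xor  $1, $2, $1  →  {$0:0, $1:13, $2:1, $3:3, $4:1}
[4] addi  $0, $4, 14  →  {$0:0, $1:13, $2:1, $3:3, $4:1}
[5] bne  $3, $1, L7  →  {$0:0, $1:13, $2:1, $3:3, $4:1}  ⟨branch taken⟩
[6] slti  $3, $4, 1  →  {$0:0, $1:13, $2:1, $3:0, $4:1}
[7] andi  $4, $1, 6  →  {$0:0, $1:13, $2:1, $3:0, $4:4}
[8] sub  $4, $1, $3  →  {$0:0, $1:13, $2:1, $3:0, $4:13}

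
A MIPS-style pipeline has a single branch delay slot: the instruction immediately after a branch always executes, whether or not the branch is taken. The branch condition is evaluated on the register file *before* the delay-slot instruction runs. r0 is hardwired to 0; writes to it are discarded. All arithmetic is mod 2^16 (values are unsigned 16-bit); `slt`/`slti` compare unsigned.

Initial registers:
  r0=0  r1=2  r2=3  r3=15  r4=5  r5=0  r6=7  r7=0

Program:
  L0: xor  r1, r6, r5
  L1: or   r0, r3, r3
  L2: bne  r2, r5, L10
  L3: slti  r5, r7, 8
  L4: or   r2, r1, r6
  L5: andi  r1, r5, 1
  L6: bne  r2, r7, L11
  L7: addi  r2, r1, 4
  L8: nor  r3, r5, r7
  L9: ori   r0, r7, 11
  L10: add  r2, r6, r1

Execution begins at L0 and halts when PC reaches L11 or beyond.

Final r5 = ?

  step pc=0: xor  r1, r6, r5  regs=(0,7,3,15,5,0,7,0)
  step pc=1: or   r0, r3, r3  regs=(0,7,3,15,5,0,7,0)
  step pc=2: bne  r2, r5, L10  cond=T  regs=(0,7,3,15,5,0,7,0)
  step pc=3: slti  r5, r7, 8  regs=(0,7,3,15,5,1,7,0)
  step pc=10: add  r2, r6, r1  regs=(0,7,14,15,5,1,7,0)

1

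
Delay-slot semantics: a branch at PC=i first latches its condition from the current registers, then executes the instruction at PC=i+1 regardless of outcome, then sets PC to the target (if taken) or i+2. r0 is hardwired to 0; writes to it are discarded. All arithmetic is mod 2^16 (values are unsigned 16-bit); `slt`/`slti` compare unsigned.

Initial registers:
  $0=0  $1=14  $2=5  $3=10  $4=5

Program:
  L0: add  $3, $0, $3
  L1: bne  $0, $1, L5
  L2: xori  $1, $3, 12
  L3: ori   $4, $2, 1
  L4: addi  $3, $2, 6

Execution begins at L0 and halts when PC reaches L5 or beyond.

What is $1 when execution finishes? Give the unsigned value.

6

  step pc=0: add  $3, $0, $3  regs=(0,14,5,10,5)
  step pc=1: bne  $0, $1, L5  cond=T  regs=(0,14,5,10,5)
  step pc=2: xori  $1, $3, 12  regs=(0,6,5,10,5)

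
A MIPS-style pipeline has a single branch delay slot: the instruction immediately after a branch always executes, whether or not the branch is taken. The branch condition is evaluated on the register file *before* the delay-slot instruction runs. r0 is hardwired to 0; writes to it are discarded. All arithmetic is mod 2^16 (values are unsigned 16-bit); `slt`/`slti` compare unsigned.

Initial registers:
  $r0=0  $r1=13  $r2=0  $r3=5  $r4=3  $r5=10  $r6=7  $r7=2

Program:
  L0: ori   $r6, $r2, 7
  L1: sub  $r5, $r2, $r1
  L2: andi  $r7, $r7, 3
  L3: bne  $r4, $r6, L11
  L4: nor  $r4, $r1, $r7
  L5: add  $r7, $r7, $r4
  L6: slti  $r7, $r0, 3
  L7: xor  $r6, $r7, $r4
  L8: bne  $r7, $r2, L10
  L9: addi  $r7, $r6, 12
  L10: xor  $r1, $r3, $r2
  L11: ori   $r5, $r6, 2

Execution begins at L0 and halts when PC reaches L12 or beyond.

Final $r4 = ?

65520

[0] ori   $r6, $r2, 7  →  {$r0:0, $r1:13, $r2:0, $r3:5, $r4:3, $r5:10, $r6:7, $r7:2}
[1] sub  $r5, $r2, $r1  →  {$r0:0, $r1:13, $r2:0, $r3:5, $r4:3, $r5:65523, $r6:7, $r7:2}
[2] andi  $r7, $r7, 3  →  {$r0:0, $r1:13, $r2:0, $r3:5, $r4:3, $r5:65523, $r6:7, $r7:2}
[3] bne  $r4, $r6, L11  →  {$r0:0, $r1:13, $r2:0, $r3:5, $r4:3, $r5:65523, $r6:7, $r7:2}  ⟨branch taken⟩
[4] nor  $r4, $r1, $r7  →  {$r0:0, $r1:13, $r2:0, $r3:5, $r4:65520, $r5:65523, $r6:7, $r7:2}
[11] ori   $r5, $r6, 2  →  {$r0:0, $r1:13, $r2:0, $r3:5, $r4:65520, $r5:7, $r6:7, $r7:2}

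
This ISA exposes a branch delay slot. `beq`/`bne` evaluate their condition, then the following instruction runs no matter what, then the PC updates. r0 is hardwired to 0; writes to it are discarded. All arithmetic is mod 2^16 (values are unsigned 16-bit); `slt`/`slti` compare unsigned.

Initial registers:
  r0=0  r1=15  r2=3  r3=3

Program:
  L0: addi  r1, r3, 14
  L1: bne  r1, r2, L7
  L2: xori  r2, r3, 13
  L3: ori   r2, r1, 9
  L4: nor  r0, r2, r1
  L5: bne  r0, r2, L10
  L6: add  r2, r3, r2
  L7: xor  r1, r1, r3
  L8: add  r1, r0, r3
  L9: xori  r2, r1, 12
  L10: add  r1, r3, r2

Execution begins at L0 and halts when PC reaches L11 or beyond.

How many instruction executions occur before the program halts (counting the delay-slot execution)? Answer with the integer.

7

#0 addi  r1, r3, 14 ; 0/17/3/3
#1 bne  r1, r2, L7 ; 0/17/3/3 ; →target
#2 xori  r2, r3, 13 ; 0/17/14/3
#7 xor  r1, r1, r3 ; 0/18/14/3
#8 add  r1, r0, r3 ; 0/3/14/3
#9 xori  r2, r1, 12 ; 0/3/15/3
#10 add  r1, r3, r2 ; 0/18/15/3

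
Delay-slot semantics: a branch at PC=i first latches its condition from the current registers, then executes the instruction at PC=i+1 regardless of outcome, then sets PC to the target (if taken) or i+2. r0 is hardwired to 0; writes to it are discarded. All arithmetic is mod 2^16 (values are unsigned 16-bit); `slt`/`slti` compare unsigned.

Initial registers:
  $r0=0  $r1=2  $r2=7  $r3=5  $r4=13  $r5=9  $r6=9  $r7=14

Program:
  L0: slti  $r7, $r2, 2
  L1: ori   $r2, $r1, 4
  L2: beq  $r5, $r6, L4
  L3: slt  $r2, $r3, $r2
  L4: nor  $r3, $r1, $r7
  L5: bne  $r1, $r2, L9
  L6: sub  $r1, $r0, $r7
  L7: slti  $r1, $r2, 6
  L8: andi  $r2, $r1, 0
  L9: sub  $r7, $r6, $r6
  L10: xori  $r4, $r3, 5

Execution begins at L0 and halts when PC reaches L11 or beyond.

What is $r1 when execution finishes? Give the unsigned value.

#0 slti  $r7, $r2, 2 ; 0/2/7/5/13/9/9/0
#1 ori   $r2, $r1, 4 ; 0/2/6/5/13/9/9/0
#2 beq  $r5, $r6, L4 ; 0/2/6/5/13/9/9/0 ; →target
#3 slt  $r2, $r3, $r2 ; 0/2/1/5/13/9/9/0
#4 nor  $r3, $r1, $r7 ; 0/2/1/65533/13/9/9/0
#5 bne  $r1, $r2, L9 ; 0/2/1/65533/13/9/9/0 ; →target
#6 sub  $r1, $r0, $r7 ; 0/0/1/65533/13/9/9/0
#9 sub  $r7, $r6, $r6 ; 0/0/1/65533/13/9/9/0
#10 xori  $r4, $r3, 5 ; 0/0/1/65533/65528/9/9/0

0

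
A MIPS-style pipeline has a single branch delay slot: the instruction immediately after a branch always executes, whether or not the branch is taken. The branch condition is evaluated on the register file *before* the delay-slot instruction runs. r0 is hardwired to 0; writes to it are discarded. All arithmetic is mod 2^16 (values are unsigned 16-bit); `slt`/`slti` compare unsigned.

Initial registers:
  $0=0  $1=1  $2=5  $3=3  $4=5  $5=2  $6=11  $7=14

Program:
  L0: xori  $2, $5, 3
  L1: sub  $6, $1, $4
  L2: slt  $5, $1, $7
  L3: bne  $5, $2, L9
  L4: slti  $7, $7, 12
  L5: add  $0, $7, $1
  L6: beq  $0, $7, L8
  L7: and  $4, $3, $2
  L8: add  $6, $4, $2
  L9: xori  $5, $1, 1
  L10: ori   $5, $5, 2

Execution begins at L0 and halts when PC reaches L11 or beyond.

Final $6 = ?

2

#0 xori  $2, $5, 3 ; 0/1/1/3/5/2/11/14
#1 sub  $6, $1, $4 ; 0/1/1/3/5/2/65532/14
#2 slt  $5, $1, $7 ; 0/1/1/3/5/1/65532/14
#3 bne  $5, $2, L9 ; 0/1/1/3/5/1/65532/14 ; →fallthru
#4 slti  $7, $7, 12 ; 0/1/1/3/5/1/65532/0
#5 add  $0, $7, $1 ; 0/1/1/3/5/1/65532/0
#6 beq  $0, $7, L8 ; 0/1/1/3/5/1/65532/0 ; →target
#7 and  $4, $3, $2 ; 0/1/1/3/1/1/65532/0
#8 add  $6, $4, $2 ; 0/1/1/3/1/1/2/0
#9 xori  $5, $1, 1 ; 0/1/1/3/1/0/2/0
#10 ori   $5, $5, 2 ; 0/1/1/3/1/2/2/0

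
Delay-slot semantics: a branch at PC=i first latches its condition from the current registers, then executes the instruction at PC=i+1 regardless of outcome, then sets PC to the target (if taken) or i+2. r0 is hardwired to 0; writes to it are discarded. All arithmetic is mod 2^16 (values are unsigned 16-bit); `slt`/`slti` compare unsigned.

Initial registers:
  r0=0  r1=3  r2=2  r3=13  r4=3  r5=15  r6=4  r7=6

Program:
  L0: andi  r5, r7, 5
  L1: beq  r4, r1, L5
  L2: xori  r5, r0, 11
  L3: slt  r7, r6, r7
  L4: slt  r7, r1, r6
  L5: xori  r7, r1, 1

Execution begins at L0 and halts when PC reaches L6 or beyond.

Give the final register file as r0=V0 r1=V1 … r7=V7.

r0=0 r1=3 r2=2 r3=13 r4=3 r5=11 r6=4 r7=2

  step pc=0: andi  r5, r7, 5  regs=(0,3,2,13,3,4,4,6)
  step pc=1: beq  r4, r1, L5  cond=T  regs=(0,3,2,13,3,4,4,6)
  step pc=2: xori  r5, r0, 11  regs=(0,3,2,13,3,11,4,6)
  step pc=5: xori  r7, r1, 1  regs=(0,3,2,13,3,11,4,2)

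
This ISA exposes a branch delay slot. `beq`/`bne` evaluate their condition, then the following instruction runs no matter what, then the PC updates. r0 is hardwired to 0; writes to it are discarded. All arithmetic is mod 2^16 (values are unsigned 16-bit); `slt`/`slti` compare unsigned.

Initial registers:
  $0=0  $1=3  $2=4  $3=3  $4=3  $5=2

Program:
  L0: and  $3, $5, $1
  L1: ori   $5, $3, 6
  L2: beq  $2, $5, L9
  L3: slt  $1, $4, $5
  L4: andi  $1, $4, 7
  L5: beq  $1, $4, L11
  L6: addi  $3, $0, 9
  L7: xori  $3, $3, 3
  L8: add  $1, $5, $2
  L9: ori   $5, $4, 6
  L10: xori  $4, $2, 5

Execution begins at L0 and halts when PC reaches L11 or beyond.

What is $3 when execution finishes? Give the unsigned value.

9

[0] and  $3, $5, $1  →  {$0:0, $1:3, $2:4, $3:2, $4:3, $5:2}
[1] ori   $5, $3, 6  →  {$0:0, $1:3, $2:4, $3:2, $4:3, $5:6}
[2] beq  $2, $5, L9  →  {$0:0, $1:3, $2:4, $3:2, $4:3, $5:6}  ⟨branch fallthrough⟩
[3] slt  $1, $4, $5  →  {$0:0, $1:1, $2:4, $3:2, $4:3, $5:6}
[4] andi  $1, $4, 7  →  {$0:0, $1:3, $2:4, $3:2, $4:3, $5:6}
[5] beq  $1, $4, L11  →  {$0:0, $1:3, $2:4, $3:2, $4:3, $5:6}  ⟨branch taken⟩
[6] addi  $3, $0, 9  →  {$0:0, $1:3, $2:4, $3:9, $4:3, $5:6}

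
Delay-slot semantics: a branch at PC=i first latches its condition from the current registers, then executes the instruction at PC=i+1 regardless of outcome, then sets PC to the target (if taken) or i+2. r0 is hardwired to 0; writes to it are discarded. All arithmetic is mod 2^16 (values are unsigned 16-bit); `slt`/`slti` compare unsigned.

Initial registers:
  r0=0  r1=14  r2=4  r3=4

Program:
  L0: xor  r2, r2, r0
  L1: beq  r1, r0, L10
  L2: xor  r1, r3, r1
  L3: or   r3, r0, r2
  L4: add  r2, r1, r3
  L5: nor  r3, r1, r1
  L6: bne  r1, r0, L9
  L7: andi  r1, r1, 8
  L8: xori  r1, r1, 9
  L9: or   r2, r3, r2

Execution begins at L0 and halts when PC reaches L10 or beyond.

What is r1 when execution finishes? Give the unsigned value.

[0] xor  r2, r2, r0  →  {r0:0, r1:14, r2:4, r3:4}
[1] beq  r1, r0, L10  →  {r0:0, r1:14, r2:4, r3:4}  ⟨branch fallthrough⟩
[2] xor  r1, r3, r1  →  {r0:0, r1:10, r2:4, r3:4}
[3] or   r3, r0, r2  →  {r0:0, r1:10, r2:4, r3:4}
[4] add  r2, r1, r3  →  {r0:0, r1:10, r2:14, r3:4}
[5] nor  r3, r1, r1  →  {r0:0, r1:10, r2:14, r3:65525}
[6] bne  r1, r0, L9  →  {r0:0, r1:10, r2:14, r3:65525}  ⟨branch taken⟩
[7] andi  r1, r1, 8  →  {r0:0, r1:8, r2:14, r3:65525}
[9] or   r2, r3, r2  →  {r0:0, r1:8, r2:65535, r3:65525}

8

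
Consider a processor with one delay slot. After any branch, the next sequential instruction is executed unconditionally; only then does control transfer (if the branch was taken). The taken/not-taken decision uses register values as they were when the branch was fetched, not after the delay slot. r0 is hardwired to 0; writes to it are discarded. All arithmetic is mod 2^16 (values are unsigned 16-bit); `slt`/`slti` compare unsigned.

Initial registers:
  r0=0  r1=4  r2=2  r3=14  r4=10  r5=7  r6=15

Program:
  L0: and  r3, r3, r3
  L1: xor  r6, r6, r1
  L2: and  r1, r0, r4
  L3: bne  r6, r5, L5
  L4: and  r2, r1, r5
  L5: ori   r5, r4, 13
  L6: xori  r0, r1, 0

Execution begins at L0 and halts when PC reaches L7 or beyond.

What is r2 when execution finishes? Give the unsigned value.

0

[0] and  r3, r3, r3  →  {r0:0, r1:4, r2:2, r3:14, r4:10, r5:7, r6:15}
[1] xor  r6, r6, r1  →  {r0:0, r1:4, r2:2, r3:14, r4:10, r5:7, r6:11}
[2] and  r1, r0, r4  →  {r0:0, r1:0, r2:2, r3:14, r4:10, r5:7, r6:11}
[3] bne  r6, r5, L5  →  {r0:0, r1:0, r2:2, r3:14, r4:10, r5:7, r6:11}  ⟨branch taken⟩
[4] and  r2, r1, r5  →  {r0:0, r1:0, r2:0, r3:14, r4:10, r5:7, r6:11}
[5] ori   r5, r4, 13  →  {r0:0, r1:0, r2:0, r3:14, r4:10, r5:15, r6:11}
[6] xori  r0, r1, 0  →  {r0:0, r1:0, r2:0, r3:14, r4:10, r5:15, r6:11}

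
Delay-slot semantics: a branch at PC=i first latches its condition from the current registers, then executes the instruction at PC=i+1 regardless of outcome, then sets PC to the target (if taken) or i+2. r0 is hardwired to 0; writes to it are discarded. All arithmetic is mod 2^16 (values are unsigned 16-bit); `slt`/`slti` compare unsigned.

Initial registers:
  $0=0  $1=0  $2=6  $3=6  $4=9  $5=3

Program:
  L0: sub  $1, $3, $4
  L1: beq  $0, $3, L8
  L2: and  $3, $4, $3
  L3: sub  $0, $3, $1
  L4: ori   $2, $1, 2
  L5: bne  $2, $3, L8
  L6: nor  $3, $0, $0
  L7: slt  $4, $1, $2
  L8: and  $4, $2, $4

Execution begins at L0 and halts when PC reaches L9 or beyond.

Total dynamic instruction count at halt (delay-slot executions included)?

8

  step pc=0: sub  $1, $3, $4  regs=(0,65533,6,6,9,3)
  step pc=1: beq  $0, $3, L8  cond=F  regs=(0,65533,6,6,9,3)
  step pc=2: and  $3, $4, $3  regs=(0,65533,6,0,9,3)
  step pc=3: sub  $0, $3, $1  regs=(0,65533,6,0,9,3)
  step pc=4: ori   $2, $1, 2  regs=(0,65533,65535,0,9,3)
  step pc=5: bne  $2, $3, L8  cond=T  regs=(0,65533,65535,0,9,3)
  step pc=6: nor  $3, $0, $0  regs=(0,65533,65535,65535,9,3)
  step pc=8: and  $4, $2, $4  regs=(0,65533,65535,65535,9,3)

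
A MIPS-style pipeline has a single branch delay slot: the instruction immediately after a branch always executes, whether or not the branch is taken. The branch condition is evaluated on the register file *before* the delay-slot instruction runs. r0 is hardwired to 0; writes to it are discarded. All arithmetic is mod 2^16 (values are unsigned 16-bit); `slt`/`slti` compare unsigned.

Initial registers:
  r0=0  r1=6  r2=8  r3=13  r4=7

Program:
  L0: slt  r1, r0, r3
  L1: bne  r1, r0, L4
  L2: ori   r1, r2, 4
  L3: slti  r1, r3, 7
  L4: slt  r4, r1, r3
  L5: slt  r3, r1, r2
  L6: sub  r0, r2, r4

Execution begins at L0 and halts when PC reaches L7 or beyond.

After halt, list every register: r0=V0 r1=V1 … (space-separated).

r0=0 r1=12 r2=8 r3=0 r4=1

PC=0  slt  r1, r0, r3        | r0=0 r1=1 r2=8 r3=13 r4=7
PC=1  bne  r1, r0, L4        | r0=0 r1=1 r2=8 r3=13 r4=7  [TAKEN]
PC=2  ori   r1, r2, 4        | r0=0 r1=12 r2=8 r3=13 r4=7
PC=4  slt  r4, r1, r3        | r0=0 r1=12 r2=8 r3=13 r4=1
PC=5  slt  r3, r1, r2        | r0=0 r1=12 r2=8 r3=0 r4=1
PC=6  sub  r0, r2, r4        | r0=0 r1=12 r2=8 r3=0 r4=1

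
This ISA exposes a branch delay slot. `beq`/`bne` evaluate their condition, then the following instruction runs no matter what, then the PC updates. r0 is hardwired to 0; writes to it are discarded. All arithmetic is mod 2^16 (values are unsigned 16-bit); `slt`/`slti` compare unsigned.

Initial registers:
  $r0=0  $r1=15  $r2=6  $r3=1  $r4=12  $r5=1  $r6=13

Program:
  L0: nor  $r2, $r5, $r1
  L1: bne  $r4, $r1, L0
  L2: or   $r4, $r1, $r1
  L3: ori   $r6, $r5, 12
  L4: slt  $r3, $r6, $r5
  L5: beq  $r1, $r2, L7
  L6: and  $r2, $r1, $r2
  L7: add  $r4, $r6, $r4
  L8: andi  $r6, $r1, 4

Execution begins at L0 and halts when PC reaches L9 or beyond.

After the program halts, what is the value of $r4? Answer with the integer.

28

  step pc=0: nor  $r2, $r5, $r1  regs=(0,15,65520,1,12,1,13)
  step pc=1: bne  $r4, $r1, L0  cond=T  regs=(0,15,65520,1,12,1,13)
  step pc=2: or   $r4, $r1, $r1  regs=(0,15,65520,1,15,1,13)
  step pc=0: nor  $r2, $r5, $r1  regs=(0,15,65520,1,15,1,13)
  step pc=1: bne  $r4, $r1, L0  cond=F  regs=(0,15,65520,1,15,1,13)
  step pc=2: or   $r4, $r1, $r1  regs=(0,15,65520,1,15,1,13)
  step pc=3: ori   $r6, $r5, 12  regs=(0,15,65520,1,15,1,13)
  step pc=4: slt  $r3, $r6, $r5  regs=(0,15,65520,0,15,1,13)
  step pc=5: beq  $r1, $r2, L7  cond=F  regs=(0,15,65520,0,15,1,13)
  step pc=6: and  $r2, $r1, $r2  regs=(0,15,0,0,15,1,13)
  step pc=7: add  $r4, $r6, $r4  regs=(0,15,0,0,28,1,13)
  step pc=8: andi  $r6, $r1, 4  regs=(0,15,0,0,28,1,4)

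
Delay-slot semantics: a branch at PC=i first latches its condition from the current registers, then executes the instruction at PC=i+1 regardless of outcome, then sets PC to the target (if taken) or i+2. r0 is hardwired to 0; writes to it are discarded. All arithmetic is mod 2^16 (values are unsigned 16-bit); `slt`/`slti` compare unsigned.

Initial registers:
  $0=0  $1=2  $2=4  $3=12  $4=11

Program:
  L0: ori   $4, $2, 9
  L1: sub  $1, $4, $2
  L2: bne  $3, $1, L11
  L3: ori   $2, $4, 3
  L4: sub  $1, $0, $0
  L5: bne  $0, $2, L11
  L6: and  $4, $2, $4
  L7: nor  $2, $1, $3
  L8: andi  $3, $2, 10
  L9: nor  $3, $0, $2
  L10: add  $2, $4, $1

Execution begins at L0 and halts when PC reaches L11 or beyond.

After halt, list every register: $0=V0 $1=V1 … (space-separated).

$0=0 $1=9 $2=15 $3=12 $4=13

  step pc=0: ori   $4, $2, 9  regs=(0,2,4,12,13)
  step pc=1: sub  $1, $4, $2  regs=(0,9,4,12,13)
  step pc=2: bne  $3, $1, L11  cond=T  regs=(0,9,4,12,13)
  step pc=3: ori   $2, $4, 3  regs=(0,9,15,12,13)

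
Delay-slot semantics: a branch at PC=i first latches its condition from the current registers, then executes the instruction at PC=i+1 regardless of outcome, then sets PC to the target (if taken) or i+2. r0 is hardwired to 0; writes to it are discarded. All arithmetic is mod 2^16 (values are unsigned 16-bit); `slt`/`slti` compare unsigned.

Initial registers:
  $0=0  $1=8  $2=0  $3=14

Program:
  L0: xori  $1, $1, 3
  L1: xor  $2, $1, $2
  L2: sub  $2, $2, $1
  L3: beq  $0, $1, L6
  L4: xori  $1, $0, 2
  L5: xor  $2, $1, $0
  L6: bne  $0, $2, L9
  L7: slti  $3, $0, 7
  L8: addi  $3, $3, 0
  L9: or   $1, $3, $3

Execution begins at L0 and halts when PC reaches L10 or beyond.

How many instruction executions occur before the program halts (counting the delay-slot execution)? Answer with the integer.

#0 xori  $1, $1, 3 ; 0/11/0/14
#1 xor  $2, $1, $2 ; 0/11/11/14
#2 sub  $2, $2, $1 ; 0/11/0/14
#3 beq  $0, $1, L6 ; 0/11/0/14 ; →fallthru
#4 xori  $1, $0, 2 ; 0/2/0/14
#5 xor  $2, $1, $0 ; 0/2/2/14
#6 bne  $0, $2, L9 ; 0/2/2/14 ; →target
#7 slti  $3, $0, 7 ; 0/2/2/1
#9 or   $1, $3, $3 ; 0/1/2/1

9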